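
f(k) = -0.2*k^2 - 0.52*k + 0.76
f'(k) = -0.4*k - 0.52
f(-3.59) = 0.05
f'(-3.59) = 0.92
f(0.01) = 0.75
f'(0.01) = -0.52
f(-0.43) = 0.95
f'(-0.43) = -0.35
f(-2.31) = 0.89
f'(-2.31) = 0.40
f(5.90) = -9.27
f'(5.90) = -2.88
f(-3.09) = 0.46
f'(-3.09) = 0.72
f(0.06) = 0.73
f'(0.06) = -0.54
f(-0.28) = 0.89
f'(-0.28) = -0.41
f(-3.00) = 0.52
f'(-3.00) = 0.68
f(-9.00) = -10.76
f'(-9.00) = 3.08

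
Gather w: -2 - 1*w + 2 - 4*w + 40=40 - 5*w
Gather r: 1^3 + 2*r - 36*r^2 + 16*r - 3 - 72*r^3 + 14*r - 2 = -72*r^3 - 36*r^2 + 32*r - 4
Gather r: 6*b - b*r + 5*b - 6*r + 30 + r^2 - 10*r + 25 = 11*b + r^2 + r*(-b - 16) + 55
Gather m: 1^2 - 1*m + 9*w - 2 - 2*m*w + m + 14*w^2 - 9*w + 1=-2*m*w + 14*w^2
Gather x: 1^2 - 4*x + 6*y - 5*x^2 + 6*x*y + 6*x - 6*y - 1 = -5*x^2 + x*(6*y + 2)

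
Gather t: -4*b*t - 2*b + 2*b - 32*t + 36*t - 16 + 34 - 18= t*(4 - 4*b)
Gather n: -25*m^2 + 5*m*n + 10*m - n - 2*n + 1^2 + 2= -25*m^2 + 10*m + n*(5*m - 3) + 3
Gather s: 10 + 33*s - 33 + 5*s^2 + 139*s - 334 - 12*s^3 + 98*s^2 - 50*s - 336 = -12*s^3 + 103*s^2 + 122*s - 693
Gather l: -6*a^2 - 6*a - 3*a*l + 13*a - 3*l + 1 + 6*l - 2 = -6*a^2 + 7*a + l*(3 - 3*a) - 1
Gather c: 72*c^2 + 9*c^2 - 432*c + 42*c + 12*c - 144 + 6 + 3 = 81*c^2 - 378*c - 135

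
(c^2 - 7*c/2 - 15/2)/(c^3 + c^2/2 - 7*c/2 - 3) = (c - 5)/(c^2 - c - 2)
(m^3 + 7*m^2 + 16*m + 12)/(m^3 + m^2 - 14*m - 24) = (m + 2)/(m - 4)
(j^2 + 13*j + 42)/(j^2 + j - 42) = (j + 6)/(j - 6)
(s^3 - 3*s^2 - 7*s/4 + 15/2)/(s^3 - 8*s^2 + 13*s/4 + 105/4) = (s - 2)/(s - 7)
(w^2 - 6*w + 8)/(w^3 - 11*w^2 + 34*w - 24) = (w - 2)/(w^2 - 7*w + 6)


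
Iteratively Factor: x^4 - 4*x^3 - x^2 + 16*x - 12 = (x - 2)*(x^3 - 2*x^2 - 5*x + 6) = (x - 2)*(x + 2)*(x^2 - 4*x + 3) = (x - 2)*(x - 1)*(x + 2)*(x - 3)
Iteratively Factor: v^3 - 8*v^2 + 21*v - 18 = (v - 2)*(v^2 - 6*v + 9) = (v - 3)*(v - 2)*(v - 3)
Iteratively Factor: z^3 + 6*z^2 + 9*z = (z + 3)*(z^2 + 3*z) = (z + 3)^2*(z)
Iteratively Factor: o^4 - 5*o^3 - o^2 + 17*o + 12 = (o - 3)*(o^3 - 2*o^2 - 7*o - 4) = (o - 4)*(o - 3)*(o^2 + 2*o + 1) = (o - 4)*(o - 3)*(o + 1)*(o + 1)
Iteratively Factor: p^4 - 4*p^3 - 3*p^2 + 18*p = (p - 3)*(p^3 - p^2 - 6*p) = p*(p - 3)*(p^2 - p - 6) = p*(p - 3)*(p + 2)*(p - 3)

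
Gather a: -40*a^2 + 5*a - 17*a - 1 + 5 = -40*a^2 - 12*a + 4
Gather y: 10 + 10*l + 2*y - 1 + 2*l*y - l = 9*l + y*(2*l + 2) + 9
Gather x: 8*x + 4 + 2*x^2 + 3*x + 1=2*x^2 + 11*x + 5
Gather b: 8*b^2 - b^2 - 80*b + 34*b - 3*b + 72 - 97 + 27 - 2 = 7*b^2 - 49*b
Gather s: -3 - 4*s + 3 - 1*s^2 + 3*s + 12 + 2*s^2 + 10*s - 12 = s^2 + 9*s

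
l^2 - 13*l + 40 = (l - 8)*(l - 5)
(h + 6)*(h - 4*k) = h^2 - 4*h*k + 6*h - 24*k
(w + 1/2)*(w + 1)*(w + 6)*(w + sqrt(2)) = w^4 + sqrt(2)*w^3 + 15*w^3/2 + 19*w^2/2 + 15*sqrt(2)*w^2/2 + 3*w + 19*sqrt(2)*w/2 + 3*sqrt(2)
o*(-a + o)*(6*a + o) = -6*a^2*o + 5*a*o^2 + o^3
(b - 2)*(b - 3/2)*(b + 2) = b^3 - 3*b^2/2 - 4*b + 6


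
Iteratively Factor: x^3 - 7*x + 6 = (x - 2)*(x^2 + 2*x - 3) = (x - 2)*(x + 3)*(x - 1)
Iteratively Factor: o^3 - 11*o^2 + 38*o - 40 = (o - 2)*(o^2 - 9*o + 20) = (o - 4)*(o - 2)*(o - 5)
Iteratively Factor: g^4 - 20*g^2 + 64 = (g - 4)*(g^3 + 4*g^2 - 4*g - 16) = (g - 4)*(g + 2)*(g^2 + 2*g - 8) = (g - 4)*(g - 2)*(g + 2)*(g + 4)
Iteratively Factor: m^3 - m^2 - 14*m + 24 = (m - 2)*(m^2 + m - 12) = (m - 3)*(m - 2)*(m + 4)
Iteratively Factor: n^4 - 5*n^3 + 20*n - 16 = (n - 4)*(n^3 - n^2 - 4*n + 4) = (n - 4)*(n + 2)*(n^2 - 3*n + 2) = (n - 4)*(n - 1)*(n + 2)*(n - 2)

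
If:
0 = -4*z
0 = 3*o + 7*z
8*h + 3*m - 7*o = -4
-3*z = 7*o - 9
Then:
No Solution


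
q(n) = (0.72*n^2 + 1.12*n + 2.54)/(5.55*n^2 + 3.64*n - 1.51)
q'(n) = (-11.1*n - 3.64)*(0.72*n^2 + 1.12*n + 2.54)/(5.55*n^2 + 3.64*n - 1.51)^2 + (1.44*n + 1.12)/(5.55*n^2 + 3.64*n - 1.51) = (-3.5952*n^2 - 30.3684*n - 10.9368)/(30.8025*n^4 + 40.404*n^3 - 3.5114*n^2 - 10.9928*n + 2.2801)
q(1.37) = 0.39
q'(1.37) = -0.31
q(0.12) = -2.70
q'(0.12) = -14.83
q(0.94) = 0.62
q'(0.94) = -0.92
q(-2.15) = 0.21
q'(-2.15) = 0.14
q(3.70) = 0.19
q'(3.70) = -0.02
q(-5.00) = 0.13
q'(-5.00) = 0.00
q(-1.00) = 5.35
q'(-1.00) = 98.98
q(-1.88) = 0.26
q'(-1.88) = 0.26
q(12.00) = 0.14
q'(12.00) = -0.00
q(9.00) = 0.15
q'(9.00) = -0.00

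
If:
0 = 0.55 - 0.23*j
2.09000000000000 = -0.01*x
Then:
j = 2.39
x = -209.00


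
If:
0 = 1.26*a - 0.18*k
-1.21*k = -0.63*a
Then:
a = 0.00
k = 0.00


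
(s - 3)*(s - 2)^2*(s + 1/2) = s^4 - 13*s^3/2 + 25*s^2/2 - 4*s - 6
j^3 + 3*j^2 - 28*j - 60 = (j - 5)*(j + 2)*(j + 6)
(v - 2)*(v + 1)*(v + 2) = v^3 + v^2 - 4*v - 4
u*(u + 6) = u^2 + 6*u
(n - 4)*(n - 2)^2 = n^3 - 8*n^2 + 20*n - 16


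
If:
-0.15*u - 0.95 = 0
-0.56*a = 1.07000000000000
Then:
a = -1.91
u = -6.33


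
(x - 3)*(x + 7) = x^2 + 4*x - 21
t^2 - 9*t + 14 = (t - 7)*(t - 2)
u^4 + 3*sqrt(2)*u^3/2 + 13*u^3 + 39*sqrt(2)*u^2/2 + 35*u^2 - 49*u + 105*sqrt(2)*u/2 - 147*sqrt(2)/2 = (u - 1)*(u + 7)^2*(u + 3*sqrt(2)/2)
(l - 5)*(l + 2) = l^2 - 3*l - 10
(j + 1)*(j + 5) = j^2 + 6*j + 5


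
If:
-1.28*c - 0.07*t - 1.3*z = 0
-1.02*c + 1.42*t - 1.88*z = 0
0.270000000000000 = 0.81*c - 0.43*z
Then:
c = 0.22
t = -0.12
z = -0.21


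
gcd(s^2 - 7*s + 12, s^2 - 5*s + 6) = s - 3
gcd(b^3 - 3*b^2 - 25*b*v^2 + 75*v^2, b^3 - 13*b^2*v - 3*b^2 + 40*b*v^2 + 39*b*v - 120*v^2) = -b^2 + 5*b*v + 3*b - 15*v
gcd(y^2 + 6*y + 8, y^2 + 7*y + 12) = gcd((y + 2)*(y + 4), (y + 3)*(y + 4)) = y + 4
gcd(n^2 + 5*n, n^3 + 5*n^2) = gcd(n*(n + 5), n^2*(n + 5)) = n^2 + 5*n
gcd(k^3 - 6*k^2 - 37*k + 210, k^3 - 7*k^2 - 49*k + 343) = k - 7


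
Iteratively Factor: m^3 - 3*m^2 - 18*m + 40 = (m - 2)*(m^2 - m - 20) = (m - 5)*(m - 2)*(m + 4)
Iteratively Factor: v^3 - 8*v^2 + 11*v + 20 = (v + 1)*(v^2 - 9*v + 20) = (v - 5)*(v + 1)*(v - 4)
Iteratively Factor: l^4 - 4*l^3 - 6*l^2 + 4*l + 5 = (l - 1)*(l^3 - 3*l^2 - 9*l - 5) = (l - 1)*(l + 1)*(l^2 - 4*l - 5) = (l - 1)*(l + 1)^2*(l - 5)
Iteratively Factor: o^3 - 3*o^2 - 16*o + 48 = (o + 4)*(o^2 - 7*o + 12) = (o - 4)*(o + 4)*(o - 3)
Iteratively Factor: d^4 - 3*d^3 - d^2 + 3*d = (d - 3)*(d^3 - d) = (d - 3)*(d + 1)*(d^2 - d) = d*(d - 3)*(d + 1)*(d - 1)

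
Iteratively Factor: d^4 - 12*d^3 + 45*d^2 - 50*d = (d)*(d^3 - 12*d^2 + 45*d - 50) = d*(d - 2)*(d^2 - 10*d + 25) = d*(d - 5)*(d - 2)*(d - 5)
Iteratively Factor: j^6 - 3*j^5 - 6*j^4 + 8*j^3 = (j)*(j^5 - 3*j^4 - 6*j^3 + 8*j^2) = j*(j - 4)*(j^4 + j^3 - 2*j^2) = j^2*(j - 4)*(j^3 + j^2 - 2*j) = j^2*(j - 4)*(j - 1)*(j^2 + 2*j) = j^2*(j - 4)*(j - 1)*(j + 2)*(j)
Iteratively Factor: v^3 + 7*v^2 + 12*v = (v + 4)*(v^2 + 3*v) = (v + 3)*(v + 4)*(v)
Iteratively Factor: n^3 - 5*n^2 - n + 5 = (n + 1)*(n^2 - 6*n + 5) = (n - 1)*(n + 1)*(n - 5)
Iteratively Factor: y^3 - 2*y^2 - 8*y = (y + 2)*(y^2 - 4*y) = y*(y + 2)*(y - 4)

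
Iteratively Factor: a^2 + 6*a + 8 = (a + 4)*(a + 2)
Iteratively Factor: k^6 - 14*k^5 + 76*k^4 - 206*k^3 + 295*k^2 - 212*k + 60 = (k - 1)*(k^5 - 13*k^4 + 63*k^3 - 143*k^2 + 152*k - 60) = (k - 2)*(k - 1)*(k^4 - 11*k^3 + 41*k^2 - 61*k + 30) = (k - 3)*(k - 2)*(k - 1)*(k^3 - 8*k^2 + 17*k - 10) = (k - 3)*(k - 2)^2*(k - 1)*(k^2 - 6*k + 5) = (k - 3)*(k - 2)^2*(k - 1)^2*(k - 5)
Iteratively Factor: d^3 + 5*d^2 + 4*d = (d + 4)*(d^2 + d) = d*(d + 4)*(d + 1)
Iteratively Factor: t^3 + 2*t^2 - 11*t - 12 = (t + 1)*(t^2 + t - 12) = (t - 3)*(t + 1)*(t + 4)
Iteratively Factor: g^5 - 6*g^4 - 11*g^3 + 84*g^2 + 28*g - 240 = (g + 2)*(g^4 - 8*g^3 + 5*g^2 + 74*g - 120) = (g - 4)*(g + 2)*(g^3 - 4*g^2 - 11*g + 30) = (g - 4)*(g - 2)*(g + 2)*(g^2 - 2*g - 15) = (g - 5)*(g - 4)*(g - 2)*(g + 2)*(g + 3)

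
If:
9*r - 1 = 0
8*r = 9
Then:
No Solution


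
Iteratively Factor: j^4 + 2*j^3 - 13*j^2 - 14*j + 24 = (j - 3)*(j^3 + 5*j^2 + 2*j - 8) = (j - 3)*(j - 1)*(j^2 + 6*j + 8) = (j - 3)*(j - 1)*(j + 4)*(j + 2)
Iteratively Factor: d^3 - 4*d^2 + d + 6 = (d - 3)*(d^2 - d - 2) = (d - 3)*(d - 2)*(d + 1)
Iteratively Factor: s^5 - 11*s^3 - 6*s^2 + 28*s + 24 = (s - 2)*(s^4 + 2*s^3 - 7*s^2 - 20*s - 12) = (s - 3)*(s - 2)*(s^3 + 5*s^2 + 8*s + 4) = (s - 3)*(s - 2)*(s + 2)*(s^2 + 3*s + 2) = (s - 3)*(s - 2)*(s + 2)^2*(s + 1)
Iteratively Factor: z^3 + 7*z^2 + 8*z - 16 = (z + 4)*(z^2 + 3*z - 4) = (z - 1)*(z + 4)*(z + 4)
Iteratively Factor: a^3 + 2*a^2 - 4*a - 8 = (a + 2)*(a^2 - 4) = (a + 2)^2*(a - 2)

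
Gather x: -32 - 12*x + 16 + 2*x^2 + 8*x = 2*x^2 - 4*x - 16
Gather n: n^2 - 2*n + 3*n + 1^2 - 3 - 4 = n^2 + n - 6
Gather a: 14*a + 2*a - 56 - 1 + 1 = 16*a - 56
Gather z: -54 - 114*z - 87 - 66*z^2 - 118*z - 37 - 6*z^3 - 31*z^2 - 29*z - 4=-6*z^3 - 97*z^2 - 261*z - 182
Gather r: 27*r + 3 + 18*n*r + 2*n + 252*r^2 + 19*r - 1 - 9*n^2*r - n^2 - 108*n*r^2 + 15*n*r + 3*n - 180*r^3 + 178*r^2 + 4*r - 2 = -n^2 + 5*n - 180*r^3 + r^2*(430 - 108*n) + r*(-9*n^2 + 33*n + 50)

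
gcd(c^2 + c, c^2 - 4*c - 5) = c + 1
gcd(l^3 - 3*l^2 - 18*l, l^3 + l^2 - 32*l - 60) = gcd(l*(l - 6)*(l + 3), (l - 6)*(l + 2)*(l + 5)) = l - 6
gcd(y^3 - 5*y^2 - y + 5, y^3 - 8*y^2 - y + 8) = y^2 - 1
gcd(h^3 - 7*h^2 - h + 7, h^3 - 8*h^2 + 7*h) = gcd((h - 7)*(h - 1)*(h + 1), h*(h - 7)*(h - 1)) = h^2 - 8*h + 7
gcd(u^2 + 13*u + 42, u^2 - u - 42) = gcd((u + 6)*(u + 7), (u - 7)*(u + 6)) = u + 6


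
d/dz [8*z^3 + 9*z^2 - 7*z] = 24*z^2 + 18*z - 7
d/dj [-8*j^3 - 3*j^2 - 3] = 6*j*(-4*j - 1)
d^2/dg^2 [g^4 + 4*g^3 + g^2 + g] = 12*g^2 + 24*g + 2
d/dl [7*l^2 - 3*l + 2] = 14*l - 3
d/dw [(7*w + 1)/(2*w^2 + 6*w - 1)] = (-14*w^2 - 4*w - 13)/(4*w^4 + 24*w^3 + 32*w^2 - 12*w + 1)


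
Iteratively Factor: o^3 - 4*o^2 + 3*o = (o)*(o^2 - 4*o + 3) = o*(o - 1)*(o - 3)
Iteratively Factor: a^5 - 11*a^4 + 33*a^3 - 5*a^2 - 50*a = (a + 1)*(a^4 - 12*a^3 + 45*a^2 - 50*a) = (a - 5)*(a + 1)*(a^3 - 7*a^2 + 10*a) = a*(a - 5)*(a + 1)*(a^2 - 7*a + 10) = a*(a - 5)^2*(a + 1)*(a - 2)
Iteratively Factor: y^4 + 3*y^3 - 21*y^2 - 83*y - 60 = (y + 1)*(y^3 + 2*y^2 - 23*y - 60) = (y - 5)*(y + 1)*(y^2 + 7*y + 12) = (y - 5)*(y + 1)*(y + 4)*(y + 3)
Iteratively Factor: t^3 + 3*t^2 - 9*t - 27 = (t - 3)*(t^2 + 6*t + 9) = (t - 3)*(t + 3)*(t + 3)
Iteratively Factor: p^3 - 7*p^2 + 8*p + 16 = (p + 1)*(p^2 - 8*p + 16) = (p - 4)*(p + 1)*(p - 4)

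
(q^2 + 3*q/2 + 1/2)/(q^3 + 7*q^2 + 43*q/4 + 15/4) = 2*(q + 1)/(2*q^2 + 13*q + 15)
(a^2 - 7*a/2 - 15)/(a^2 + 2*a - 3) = (a^2 - 7*a/2 - 15)/(a^2 + 2*a - 3)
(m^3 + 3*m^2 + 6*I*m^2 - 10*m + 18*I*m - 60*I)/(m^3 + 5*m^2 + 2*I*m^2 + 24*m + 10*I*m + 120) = (m - 2)/(m - 4*I)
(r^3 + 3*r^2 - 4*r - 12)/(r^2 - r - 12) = (r^2 - 4)/(r - 4)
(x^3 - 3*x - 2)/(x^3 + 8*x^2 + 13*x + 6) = (x - 2)/(x + 6)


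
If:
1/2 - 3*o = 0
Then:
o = 1/6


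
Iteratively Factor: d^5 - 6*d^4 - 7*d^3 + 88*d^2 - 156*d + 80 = (d - 2)*(d^4 - 4*d^3 - 15*d^2 + 58*d - 40) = (d - 2)*(d - 1)*(d^3 - 3*d^2 - 18*d + 40) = (d - 2)^2*(d - 1)*(d^2 - d - 20) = (d - 2)^2*(d - 1)*(d + 4)*(d - 5)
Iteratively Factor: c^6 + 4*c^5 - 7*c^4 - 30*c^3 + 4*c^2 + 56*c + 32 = (c + 2)*(c^5 + 2*c^4 - 11*c^3 - 8*c^2 + 20*c + 16) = (c + 2)*(c + 4)*(c^4 - 2*c^3 - 3*c^2 + 4*c + 4) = (c - 2)*(c + 2)*(c + 4)*(c^3 - 3*c - 2) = (c - 2)*(c + 1)*(c + 2)*(c + 4)*(c^2 - c - 2) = (c - 2)*(c + 1)^2*(c + 2)*(c + 4)*(c - 2)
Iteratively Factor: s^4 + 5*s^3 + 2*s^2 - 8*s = (s - 1)*(s^3 + 6*s^2 + 8*s) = (s - 1)*(s + 2)*(s^2 + 4*s) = (s - 1)*(s + 2)*(s + 4)*(s)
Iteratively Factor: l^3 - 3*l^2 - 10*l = (l - 5)*(l^2 + 2*l) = (l - 5)*(l + 2)*(l)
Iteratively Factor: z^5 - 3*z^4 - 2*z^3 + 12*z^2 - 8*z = (z)*(z^4 - 3*z^3 - 2*z^2 + 12*z - 8) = z*(z - 2)*(z^3 - z^2 - 4*z + 4) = z*(z - 2)*(z - 1)*(z^2 - 4) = z*(z - 2)^2*(z - 1)*(z + 2)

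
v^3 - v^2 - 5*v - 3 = (v - 3)*(v + 1)^2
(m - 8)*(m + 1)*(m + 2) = m^3 - 5*m^2 - 22*m - 16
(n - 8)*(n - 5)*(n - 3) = n^3 - 16*n^2 + 79*n - 120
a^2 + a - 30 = (a - 5)*(a + 6)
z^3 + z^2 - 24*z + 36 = (z - 3)*(z - 2)*(z + 6)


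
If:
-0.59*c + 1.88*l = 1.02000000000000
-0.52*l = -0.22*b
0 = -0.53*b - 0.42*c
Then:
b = 0.66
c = -0.84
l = 0.28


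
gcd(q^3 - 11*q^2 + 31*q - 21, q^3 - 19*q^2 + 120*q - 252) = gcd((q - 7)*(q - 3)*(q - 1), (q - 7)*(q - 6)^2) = q - 7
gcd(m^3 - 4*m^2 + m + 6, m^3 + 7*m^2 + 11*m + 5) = m + 1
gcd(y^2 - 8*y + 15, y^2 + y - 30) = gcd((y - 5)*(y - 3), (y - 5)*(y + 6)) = y - 5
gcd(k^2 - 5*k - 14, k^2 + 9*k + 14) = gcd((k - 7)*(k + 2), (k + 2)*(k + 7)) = k + 2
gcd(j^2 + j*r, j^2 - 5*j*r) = j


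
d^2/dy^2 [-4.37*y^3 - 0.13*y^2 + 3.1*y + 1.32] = -26.22*y - 0.26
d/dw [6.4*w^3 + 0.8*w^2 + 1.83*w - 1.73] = 19.2*w^2 + 1.6*w + 1.83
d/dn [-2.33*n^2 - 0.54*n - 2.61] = -4.66*n - 0.54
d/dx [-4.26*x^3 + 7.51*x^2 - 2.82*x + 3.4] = -12.78*x^2 + 15.02*x - 2.82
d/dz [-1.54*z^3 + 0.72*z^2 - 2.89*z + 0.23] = -4.62*z^2 + 1.44*z - 2.89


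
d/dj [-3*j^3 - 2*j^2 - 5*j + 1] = -9*j^2 - 4*j - 5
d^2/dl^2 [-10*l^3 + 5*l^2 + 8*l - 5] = 10 - 60*l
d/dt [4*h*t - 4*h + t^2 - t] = 4*h + 2*t - 1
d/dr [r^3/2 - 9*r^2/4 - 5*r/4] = 3*r^2/2 - 9*r/2 - 5/4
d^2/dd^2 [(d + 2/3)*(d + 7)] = 2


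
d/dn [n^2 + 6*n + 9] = 2*n + 6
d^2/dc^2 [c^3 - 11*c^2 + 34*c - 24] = 6*c - 22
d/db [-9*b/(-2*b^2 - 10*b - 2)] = 9*(1 - b^2)/(2*(b^4 + 10*b^3 + 27*b^2 + 10*b + 1))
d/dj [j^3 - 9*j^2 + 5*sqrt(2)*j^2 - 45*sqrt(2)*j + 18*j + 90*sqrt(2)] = 3*j^2 - 18*j + 10*sqrt(2)*j - 45*sqrt(2) + 18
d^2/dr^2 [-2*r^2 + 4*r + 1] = -4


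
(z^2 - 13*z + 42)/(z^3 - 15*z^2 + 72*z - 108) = (z - 7)/(z^2 - 9*z + 18)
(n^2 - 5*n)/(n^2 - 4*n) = (n - 5)/(n - 4)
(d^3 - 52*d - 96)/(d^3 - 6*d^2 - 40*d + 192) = (d + 2)/(d - 4)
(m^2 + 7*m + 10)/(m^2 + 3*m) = (m^2 + 7*m + 10)/(m*(m + 3))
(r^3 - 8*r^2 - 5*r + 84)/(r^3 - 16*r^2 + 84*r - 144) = (r^2 - 4*r - 21)/(r^2 - 12*r + 36)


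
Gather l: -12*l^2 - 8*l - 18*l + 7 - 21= -12*l^2 - 26*l - 14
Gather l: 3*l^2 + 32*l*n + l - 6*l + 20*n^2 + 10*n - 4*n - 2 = 3*l^2 + l*(32*n - 5) + 20*n^2 + 6*n - 2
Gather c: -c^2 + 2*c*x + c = -c^2 + c*(2*x + 1)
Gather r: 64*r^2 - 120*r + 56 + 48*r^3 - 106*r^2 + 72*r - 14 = 48*r^3 - 42*r^2 - 48*r + 42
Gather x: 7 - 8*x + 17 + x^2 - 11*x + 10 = x^2 - 19*x + 34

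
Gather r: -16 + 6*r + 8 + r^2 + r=r^2 + 7*r - 8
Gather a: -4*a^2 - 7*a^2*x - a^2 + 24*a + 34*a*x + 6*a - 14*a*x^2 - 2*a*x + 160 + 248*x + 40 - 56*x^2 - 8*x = a^2*(-7*x - 5) + a*(-14*x^2 + 32*x + 30) - 56*x^2 + 240*x + 200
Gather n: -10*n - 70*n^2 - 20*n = -70*n^2 - 30*n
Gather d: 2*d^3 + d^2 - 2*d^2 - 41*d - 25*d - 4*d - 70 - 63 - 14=2*d^3 - d^2 - 70*d - 147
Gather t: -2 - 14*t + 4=2 - 14*t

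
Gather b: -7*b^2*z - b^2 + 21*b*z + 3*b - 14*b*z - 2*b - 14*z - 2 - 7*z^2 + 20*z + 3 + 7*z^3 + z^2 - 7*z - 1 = b^2*(-7*z - 1) + b*(7*z + 1) + 7*z^3 - 6*z^2 - z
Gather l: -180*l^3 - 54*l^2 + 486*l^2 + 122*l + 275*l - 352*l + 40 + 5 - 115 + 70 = -180*l^3 + 432*l^2 + 45*l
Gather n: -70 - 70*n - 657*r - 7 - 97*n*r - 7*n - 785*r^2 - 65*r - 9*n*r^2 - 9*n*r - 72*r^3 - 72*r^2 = n*(-9*r^2 - 106*r - 77) - 72*r^3 - 857*r^2 - 722*r - 77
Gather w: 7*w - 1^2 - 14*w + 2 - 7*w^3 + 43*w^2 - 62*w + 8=-7*w^3 + 43*w^2 - 69*w + 9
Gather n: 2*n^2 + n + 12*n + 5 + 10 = 2*n^2 + 13*n + 15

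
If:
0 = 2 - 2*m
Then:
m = 1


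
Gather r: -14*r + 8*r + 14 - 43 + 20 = -6*r - 9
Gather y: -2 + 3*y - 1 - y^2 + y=-y^2 + 4*y - 3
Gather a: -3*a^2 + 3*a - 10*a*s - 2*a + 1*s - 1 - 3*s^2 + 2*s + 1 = -3*a^2 + a*(1 - 10*s) - 3*s^2 + 3*s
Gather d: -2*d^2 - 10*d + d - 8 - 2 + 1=-2*d^2 - 9*d - 9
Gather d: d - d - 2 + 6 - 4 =0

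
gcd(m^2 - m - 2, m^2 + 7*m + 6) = m + 1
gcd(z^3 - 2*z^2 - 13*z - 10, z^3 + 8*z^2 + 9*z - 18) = 1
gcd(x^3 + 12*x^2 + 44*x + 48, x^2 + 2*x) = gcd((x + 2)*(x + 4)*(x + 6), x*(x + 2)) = x + 2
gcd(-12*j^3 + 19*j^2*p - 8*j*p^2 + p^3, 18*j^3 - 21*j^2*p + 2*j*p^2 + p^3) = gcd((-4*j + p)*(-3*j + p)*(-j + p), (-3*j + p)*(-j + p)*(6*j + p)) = 3*j^2 - 4*j*p + p^2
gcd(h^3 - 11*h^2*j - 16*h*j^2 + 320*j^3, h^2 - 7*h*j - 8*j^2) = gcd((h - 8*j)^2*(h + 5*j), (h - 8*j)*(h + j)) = h - 8*j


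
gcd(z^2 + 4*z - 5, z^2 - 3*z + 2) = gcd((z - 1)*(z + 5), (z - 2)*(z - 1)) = z - 1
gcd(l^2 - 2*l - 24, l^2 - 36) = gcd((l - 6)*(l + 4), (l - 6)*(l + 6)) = l - 6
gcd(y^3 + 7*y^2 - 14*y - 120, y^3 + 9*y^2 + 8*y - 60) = y^2 + 11*y + 30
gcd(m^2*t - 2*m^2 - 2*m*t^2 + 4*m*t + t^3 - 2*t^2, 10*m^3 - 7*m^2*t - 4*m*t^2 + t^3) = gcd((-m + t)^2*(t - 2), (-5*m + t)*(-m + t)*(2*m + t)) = -m + t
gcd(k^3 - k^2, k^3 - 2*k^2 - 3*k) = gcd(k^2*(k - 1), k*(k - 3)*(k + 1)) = k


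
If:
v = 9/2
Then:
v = 9/2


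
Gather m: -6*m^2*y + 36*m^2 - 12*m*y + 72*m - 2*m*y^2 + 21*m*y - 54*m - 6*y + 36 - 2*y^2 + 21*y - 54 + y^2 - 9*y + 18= m^2*(36 - 6*y) + m*(-2*y^2 + 9*y + 18) - y^2 + 6*y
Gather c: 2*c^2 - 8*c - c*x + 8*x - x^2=2*c^2 + c*(-x - 8) - x^2 + 8*x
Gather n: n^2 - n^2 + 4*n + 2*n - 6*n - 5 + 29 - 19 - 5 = 0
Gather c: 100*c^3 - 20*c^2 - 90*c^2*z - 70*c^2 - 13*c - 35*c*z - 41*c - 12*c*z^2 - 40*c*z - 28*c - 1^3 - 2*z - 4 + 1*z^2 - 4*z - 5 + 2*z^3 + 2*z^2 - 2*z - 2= 100*c^3 + c^2*(-90*z - 90) + c*(-12*z^2 - 75*z - 82) + 2*z^3 + 3*z^2 - 8*z - 12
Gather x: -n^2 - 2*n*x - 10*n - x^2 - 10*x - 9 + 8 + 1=-n^2 - 10*n - x^2 + x*(-2*n - 10)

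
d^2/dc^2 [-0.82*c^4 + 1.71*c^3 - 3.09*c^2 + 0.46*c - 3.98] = -9.84*c^2 + 10.26*c - 6.18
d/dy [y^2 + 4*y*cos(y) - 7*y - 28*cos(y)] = -4*y*sin(y) + 2*y + 28*sin(y) + 4*cos(y) - 7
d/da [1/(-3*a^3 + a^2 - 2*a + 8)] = (9*a^2 - 2*a + 2)/(3*a^3 - a^2 + 2*a - 8)^2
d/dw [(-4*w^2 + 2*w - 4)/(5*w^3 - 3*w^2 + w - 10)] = 2*(10*w^4 - 10*w^3 + 31*w^2 + 28*w - 8)/(25*w^6 - 30*w^5 + 19*w^4 - 106*w^3 + 61*w^2 - 20*w + 100)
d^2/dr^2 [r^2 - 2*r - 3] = 2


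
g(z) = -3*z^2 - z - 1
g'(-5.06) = 29.36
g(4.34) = -61.85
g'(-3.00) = 17.00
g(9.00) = -253.00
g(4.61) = -69.37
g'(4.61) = -28.66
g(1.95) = -14.36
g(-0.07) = -0.94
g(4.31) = -61.04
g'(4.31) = -26.86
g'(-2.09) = 11.54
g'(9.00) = -55.00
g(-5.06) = -72.75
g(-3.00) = -25.00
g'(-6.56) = 38.36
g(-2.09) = -12.01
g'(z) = -6*z - 1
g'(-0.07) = -0.58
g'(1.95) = -12.70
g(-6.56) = -123.54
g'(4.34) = -27.04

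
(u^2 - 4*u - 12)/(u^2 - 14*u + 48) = (u + 2)/(u - 8)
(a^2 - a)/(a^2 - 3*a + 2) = a/(a - 2)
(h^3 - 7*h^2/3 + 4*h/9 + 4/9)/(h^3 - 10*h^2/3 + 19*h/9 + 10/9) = (3*h - 2)/(3*h - 5)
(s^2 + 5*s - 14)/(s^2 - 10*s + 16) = (s + 7)/(s - 8)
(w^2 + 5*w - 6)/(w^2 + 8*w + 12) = (w - 1)/(w + 2)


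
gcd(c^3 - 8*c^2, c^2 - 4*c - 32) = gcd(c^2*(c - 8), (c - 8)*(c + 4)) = c - 8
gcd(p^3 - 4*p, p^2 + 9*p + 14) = p + 2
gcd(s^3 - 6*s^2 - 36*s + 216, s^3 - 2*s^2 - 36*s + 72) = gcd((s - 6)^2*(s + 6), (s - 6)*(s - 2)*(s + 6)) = s^2 - 36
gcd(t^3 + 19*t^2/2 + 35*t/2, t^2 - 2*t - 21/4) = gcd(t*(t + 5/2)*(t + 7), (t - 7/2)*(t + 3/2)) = 1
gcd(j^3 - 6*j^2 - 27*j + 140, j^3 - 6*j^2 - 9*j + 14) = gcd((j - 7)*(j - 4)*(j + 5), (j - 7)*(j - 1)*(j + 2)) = j - 7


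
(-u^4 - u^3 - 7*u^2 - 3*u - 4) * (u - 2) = -u^5 + u^4 - 5*u^3 + 11*u^2 + 2*u + 8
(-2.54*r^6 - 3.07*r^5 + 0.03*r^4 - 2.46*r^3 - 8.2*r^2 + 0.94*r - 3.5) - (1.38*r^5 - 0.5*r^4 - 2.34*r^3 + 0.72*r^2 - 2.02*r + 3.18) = -2.54*r^6 - 4.45*r^5 + 0.53*r^4 - 0.12*r^3 - 8.92*r^2 + 2.96*r - 6.68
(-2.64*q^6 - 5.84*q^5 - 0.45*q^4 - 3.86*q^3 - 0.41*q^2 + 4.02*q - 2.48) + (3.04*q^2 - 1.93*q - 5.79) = -2.64*q^6 - 5.84*q^5 - 0.45*q^4 - 3.86*q^3 + 2.63*q^2 + 2.09*q - 8.27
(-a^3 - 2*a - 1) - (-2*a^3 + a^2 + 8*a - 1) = a^3 - a^2 - 10*a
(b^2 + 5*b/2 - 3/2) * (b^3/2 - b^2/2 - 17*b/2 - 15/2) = b^5/2 + 3*b^4/4 - 21*b^3/2 - 28*b^2 - 6*b + 45/4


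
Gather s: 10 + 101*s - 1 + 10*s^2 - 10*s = 10*s^2 + 91*s + 9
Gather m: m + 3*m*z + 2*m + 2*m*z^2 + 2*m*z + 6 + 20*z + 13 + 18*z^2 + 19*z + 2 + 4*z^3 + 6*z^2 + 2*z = m*(2*z^2 + 5*z + 3) + 4*z^3 + 24*z^2 + 41*z + 21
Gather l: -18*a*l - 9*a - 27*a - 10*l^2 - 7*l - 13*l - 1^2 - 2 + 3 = -36*a - 10*l^2 + l*(-18*a - 20)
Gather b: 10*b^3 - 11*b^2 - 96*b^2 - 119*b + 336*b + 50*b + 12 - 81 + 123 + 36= 10*b^3 - 107*b^2 + 267*b + 90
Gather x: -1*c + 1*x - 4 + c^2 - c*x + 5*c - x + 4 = c^2 - c*x + 4*c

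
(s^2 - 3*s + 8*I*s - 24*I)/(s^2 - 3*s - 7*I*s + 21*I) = (s + 8*I)/(s - 7*I)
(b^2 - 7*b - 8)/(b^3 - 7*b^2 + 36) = (b^2 - 7*b - 8)/(b^3 - 7*b^2 + 36)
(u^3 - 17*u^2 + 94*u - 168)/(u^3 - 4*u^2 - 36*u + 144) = (u - 7)/(u + 6)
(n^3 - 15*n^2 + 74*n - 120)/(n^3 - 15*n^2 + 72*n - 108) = (n^2 - 9*n + 20)/(n^2 - 9*n + 18)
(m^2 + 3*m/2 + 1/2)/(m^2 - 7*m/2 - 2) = (m + 1)/(m - 4)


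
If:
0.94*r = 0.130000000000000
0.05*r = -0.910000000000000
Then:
No Solution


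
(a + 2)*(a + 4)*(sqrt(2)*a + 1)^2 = 2*a^4 + 2*sqrt(2)*a^3 + 12*a^3 + 12*sqrt(2)*a^2 + 17*a^2 + 6*a + 16*sqrt(2)*a + 8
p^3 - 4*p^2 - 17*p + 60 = (p - 5)*(p - 3)*(p + 4)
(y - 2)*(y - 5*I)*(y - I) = y^3 - 2*y^2 - 6*I*y^2 - 5*y + 12*I*y + 10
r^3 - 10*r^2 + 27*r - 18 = (r - 6)*(r - 3)*(r - 1)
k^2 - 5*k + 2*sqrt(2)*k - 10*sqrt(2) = (k - 5)*(k + 2*sqrt(2))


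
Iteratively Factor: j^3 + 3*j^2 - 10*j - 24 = (j - 3)*(j^2 + 6*j + 8) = (j - 3)*(j + 4)*(j + 2)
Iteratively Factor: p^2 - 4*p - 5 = (p - 5)*(p + 1)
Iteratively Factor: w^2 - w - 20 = (w + 4)*(w - 5)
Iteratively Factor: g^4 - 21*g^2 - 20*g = (g + 4)*(g^3 - 4*g^2 - 5*g) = g*(g + 4)*(g^2 - 4*g - 5) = g*(g + 1)*(g + 4)*(g - 5)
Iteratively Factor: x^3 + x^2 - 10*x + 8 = (x - 1)*(x^2 + 2*x - 8) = (x - 1)*(x + 4)*(x - 2)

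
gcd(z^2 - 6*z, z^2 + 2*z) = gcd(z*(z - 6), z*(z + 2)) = z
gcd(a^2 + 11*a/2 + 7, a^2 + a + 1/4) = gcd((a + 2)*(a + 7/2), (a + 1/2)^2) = 1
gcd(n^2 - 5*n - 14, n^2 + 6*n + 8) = n + 2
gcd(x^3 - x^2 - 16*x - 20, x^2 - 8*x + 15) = x - 5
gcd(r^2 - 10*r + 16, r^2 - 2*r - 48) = r - 8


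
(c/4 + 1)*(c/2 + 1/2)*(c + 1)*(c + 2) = c^4/8 + c^3 + 21*c^2/8 + 11*c/4 + 1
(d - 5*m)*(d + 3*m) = d^2 - 2*d*m - 15*m^2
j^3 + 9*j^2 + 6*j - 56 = (j - 2)*(j + 4)*(j + 7)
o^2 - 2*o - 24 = (o - 6)*(o + 4)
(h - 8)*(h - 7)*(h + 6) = h^3 - 9*h^2 - 34*h + 336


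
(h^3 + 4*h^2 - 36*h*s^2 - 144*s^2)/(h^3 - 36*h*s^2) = (h + 4)/h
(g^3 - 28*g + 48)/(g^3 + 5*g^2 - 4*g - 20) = (g^2 + 2*g - 24)/(g^2 + 7*g + 10)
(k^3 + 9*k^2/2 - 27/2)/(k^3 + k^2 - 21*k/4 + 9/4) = 2*(k + 3)/(2*k - 1)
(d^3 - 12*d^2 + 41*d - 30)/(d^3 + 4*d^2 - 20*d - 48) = (d^3 - 12*d^2 + 41*d - 30)/(d^3 + 4*d^2 - 20*d - 48)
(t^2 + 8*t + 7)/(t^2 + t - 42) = (t + 1)/(t - 6)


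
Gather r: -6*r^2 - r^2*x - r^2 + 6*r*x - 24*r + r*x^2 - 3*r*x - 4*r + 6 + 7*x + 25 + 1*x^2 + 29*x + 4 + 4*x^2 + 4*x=r^2*(-x - 7) + r*(x^2 + 3*x - 28) + 5*x^2 + 40*x + 35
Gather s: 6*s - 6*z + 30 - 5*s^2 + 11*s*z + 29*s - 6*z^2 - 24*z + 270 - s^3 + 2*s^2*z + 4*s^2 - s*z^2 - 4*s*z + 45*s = -s^3 + s^2*(2*z - 1) + s*(-z^2 + 7*z + 80) - 6*z^2 - 30*z + 300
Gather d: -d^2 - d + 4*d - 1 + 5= -d^2 + 3*d + 4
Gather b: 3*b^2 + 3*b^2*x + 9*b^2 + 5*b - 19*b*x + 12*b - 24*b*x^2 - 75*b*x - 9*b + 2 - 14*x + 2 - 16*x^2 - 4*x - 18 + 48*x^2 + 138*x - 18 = b^2*(3*x + 12) + b*(-24*x^2 - 94*x + 8) + 32*x^2 + 120*x - 32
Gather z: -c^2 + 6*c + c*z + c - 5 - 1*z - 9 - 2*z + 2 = -c^2 + 7*c + z*(c - 3) - 12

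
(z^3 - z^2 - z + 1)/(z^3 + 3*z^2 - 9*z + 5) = (z + 1)/(z + 5)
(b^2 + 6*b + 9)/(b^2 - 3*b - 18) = (b + 3)/(b - 6)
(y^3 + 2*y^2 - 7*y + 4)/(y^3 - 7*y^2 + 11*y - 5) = (y + 4)/(y - 5)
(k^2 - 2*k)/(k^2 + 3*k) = (k - 2)/(k + 3)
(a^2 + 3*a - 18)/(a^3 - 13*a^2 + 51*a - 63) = (a + 6)/(a^2 - 10*a + 21)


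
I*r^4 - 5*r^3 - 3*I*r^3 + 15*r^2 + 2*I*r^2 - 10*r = r*(r - 2)*(r + 5*I)*(I*r - I)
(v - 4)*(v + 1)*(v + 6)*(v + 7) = v^4 + 10*v^3 - v^2 - 178*v - 168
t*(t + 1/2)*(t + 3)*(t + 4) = t^4 + 15*t^3/2 + 31*t^2/2 + 6*t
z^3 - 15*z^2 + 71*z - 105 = (z - 7)*(z - 5)*(z - 3)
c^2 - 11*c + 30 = (c - 6)*(c - 5)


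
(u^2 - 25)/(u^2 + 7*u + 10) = (u - 5)/(u + 2)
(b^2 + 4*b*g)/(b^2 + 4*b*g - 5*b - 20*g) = b/(b - 5)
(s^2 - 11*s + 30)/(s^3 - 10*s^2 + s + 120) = (s - 6)/(s^2 - 5*s - 24)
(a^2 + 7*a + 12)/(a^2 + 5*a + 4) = (a + 3)/(a + 1)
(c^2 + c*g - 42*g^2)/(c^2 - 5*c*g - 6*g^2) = (c + 7*g)/(c + g)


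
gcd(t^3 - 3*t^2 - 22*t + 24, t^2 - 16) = t + 4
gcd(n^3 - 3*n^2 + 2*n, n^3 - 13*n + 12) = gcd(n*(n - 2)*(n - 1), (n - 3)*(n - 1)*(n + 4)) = n - 1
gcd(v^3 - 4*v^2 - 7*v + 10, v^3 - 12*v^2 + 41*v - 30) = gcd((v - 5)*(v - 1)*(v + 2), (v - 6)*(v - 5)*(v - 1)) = v^2 - 6*v + 5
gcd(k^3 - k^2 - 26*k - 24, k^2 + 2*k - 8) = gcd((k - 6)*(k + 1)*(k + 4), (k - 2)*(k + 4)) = k + 4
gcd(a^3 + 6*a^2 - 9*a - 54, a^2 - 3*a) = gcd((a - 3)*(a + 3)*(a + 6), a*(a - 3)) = a - 3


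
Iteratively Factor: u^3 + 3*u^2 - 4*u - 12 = (u + 2)*(u^2 + u - 6) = (u - 2)*(u + 2)*(u + 3)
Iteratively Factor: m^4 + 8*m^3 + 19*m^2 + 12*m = (m + 3)*(m^3 + 5*m^2 + 4*m) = (m + 1)*(m + 3)*(m^2 + 4*m) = m*(m + 1)*(m + 3)*(m + 4)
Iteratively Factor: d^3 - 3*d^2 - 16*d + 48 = (d + 4)*(d^2 - 7*d + 12) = (d - 4)*(d + 4)*(d - 3)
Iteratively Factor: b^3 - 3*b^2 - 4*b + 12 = (b - 3)*(b^2 - 4) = (b - 3)*(b - 2)*(b + 2)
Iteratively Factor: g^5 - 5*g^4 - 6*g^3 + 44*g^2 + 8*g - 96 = (g - 4)*(g^4 - g^3 - 10*g^2 + 4*g + 24) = (g - 4)*(g + 2)*(g^3 - 3*g^2 - 4*g + 12) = (g - 4)*(g - 3)*(g + 2)*(g^2 - 4) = (g - 4)*(g - 3)*(g - 2)*(g + 2)*(g + 2)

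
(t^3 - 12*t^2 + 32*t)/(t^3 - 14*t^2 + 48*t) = (t - 4)/(t - 6)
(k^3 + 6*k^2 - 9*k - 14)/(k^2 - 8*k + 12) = (k^2 + 8*k + 7)/(k - 6)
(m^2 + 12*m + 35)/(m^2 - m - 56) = (m + 5)/(m - 8)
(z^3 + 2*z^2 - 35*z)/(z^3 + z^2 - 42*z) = (z - 5)/(z - 6)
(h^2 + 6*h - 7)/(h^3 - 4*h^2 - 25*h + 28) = (h + 7)/(h^2 - 3*h - 28)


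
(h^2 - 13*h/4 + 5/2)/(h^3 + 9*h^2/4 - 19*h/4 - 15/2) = (4*h - 5)/(4*h^2 + 17*h + 15)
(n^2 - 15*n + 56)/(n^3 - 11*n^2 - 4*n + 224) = 1/(n + 4)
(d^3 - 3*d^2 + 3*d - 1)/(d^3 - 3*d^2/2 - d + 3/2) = 2*(d^2 - 2*d + 1)/(2*d^2 - d - 3)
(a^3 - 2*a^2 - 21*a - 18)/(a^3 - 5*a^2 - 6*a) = (a + 3)/a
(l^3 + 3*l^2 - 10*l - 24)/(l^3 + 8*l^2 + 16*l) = (l^2 - l - 6)/(l*(l + 4))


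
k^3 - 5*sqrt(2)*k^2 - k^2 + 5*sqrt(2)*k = k*(k - 1)*(k - 5*sqrt(2))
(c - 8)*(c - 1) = c^2 - 9*c + 8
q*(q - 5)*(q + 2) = q^3 - 3*q^2 - 10*q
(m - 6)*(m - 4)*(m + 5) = m^3 - 5*m^2 - 26*m + 120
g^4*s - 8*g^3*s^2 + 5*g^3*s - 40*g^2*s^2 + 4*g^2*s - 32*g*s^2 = g*(g + 4)*(g - 8*s)*(g*s + s)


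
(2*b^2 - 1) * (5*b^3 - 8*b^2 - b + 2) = 10*b^5 - 16*b^4 - 7*b^3 + 12*b^2 + b - 2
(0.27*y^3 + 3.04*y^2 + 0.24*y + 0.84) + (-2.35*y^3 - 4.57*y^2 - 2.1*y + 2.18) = -2.08*y^3 - 1.53*y^2 - 1.86*y + 3.02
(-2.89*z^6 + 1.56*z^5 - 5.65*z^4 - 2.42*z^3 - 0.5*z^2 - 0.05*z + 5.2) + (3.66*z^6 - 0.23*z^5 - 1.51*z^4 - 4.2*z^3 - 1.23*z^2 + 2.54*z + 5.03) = 0.77*z^6 + 1.33*z^5 - 7.16*z^4 - 6.62*z^3 - 1.73*z^2 + 2.49*z + 10.23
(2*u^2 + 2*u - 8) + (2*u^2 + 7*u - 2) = 4*u^2 + 9*u - 10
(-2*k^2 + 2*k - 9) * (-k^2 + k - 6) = 2*k^4 - 4*k^3 + 23*k^2 - 21*k + 54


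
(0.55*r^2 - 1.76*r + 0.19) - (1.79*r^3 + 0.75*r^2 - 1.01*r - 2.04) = -1.79*r^3 - 0.2*r^2 - 0.75*r + 2.23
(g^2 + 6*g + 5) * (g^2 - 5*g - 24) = g^4 + g^3 - 49*g^2 - 169*g - 120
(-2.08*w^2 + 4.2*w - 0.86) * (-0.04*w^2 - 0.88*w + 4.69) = 0.0832*w^4 + 1.6624*w^3 - 13.4168*w^2 + 20.4548*w - 4.0334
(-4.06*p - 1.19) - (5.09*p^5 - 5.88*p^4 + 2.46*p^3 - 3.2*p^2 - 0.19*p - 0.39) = -5.09*p^5 + 5.88*p^4 - 2.46*p^3 + 3.2*p^2 - 3.87*p - 0.8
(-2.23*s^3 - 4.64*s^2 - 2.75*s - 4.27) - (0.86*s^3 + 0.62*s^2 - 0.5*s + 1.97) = -3.09*s^3 - 5.26*s^2 - 2.25*s - 6.24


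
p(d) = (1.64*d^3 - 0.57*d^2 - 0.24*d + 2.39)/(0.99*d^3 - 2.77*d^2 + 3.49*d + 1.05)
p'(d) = (-2.97*d^2 + 5.54*d - 3.49)*(1.64*d^3 - 0.57*d^2 - 0.24*d + 2.39)/(0.99*d^3 - 2.77*d^2 + 3.49*d + 1.05)^2 + (4.92*d^2 - 1.14*d - 0.24)/(0.99*d^3 - 2.77*d^2 + 3.49*d + 1.05)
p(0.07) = 1.85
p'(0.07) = -4.73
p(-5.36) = 1.06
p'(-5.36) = -0.09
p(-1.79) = 0.43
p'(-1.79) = -0.39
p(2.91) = 3.07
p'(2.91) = -0.03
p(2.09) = 2.72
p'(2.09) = 1.06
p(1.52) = 1.88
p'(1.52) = 1.68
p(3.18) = 3.04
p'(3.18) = -0.16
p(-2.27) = 0.59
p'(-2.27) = -0.28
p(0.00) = 2.28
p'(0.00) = -7.79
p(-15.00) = 1.41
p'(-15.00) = -0.02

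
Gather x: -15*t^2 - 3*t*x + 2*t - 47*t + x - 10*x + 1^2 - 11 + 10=-15*t^2 - 45*t + x*(-3*t - 9)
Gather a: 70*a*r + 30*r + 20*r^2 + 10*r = 70*a*r + 20*r^2 + 40*r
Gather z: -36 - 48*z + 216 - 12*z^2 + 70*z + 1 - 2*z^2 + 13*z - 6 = -14*z^2 + 35*z + 175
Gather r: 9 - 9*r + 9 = 18 - 9*r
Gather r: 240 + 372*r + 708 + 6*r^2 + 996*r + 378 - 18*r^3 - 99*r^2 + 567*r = -18*r^3 - 93*r^2 + 1935*r + 1326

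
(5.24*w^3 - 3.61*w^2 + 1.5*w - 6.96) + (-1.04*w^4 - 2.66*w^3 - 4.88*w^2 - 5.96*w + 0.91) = -1.04*w^4 + 2.58*w^3 - 8.49*w^2 - 4.46*w - 6.05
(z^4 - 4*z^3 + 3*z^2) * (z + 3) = z^5 - z^4 - 9*z^3 + 9*z^2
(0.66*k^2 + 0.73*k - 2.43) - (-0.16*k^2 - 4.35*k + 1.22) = 0.82*k^2 + 5.08*k - 3.65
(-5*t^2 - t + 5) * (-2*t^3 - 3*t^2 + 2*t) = 10*t^5 + 17*t^4 - 17*t^3 - 17*t^2 + 10*t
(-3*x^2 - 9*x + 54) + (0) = -3*x^2 - 9*x + 54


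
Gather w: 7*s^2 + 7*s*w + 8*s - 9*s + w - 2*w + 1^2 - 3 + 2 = 7*s^2 - s + w*(7*s - 1)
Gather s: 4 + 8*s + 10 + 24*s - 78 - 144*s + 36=-112*s - 28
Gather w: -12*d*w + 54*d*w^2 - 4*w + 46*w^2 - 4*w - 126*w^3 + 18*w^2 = -126*w^3 + w^2*(54*d + 64) + w*(-12*d - 8)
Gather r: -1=-1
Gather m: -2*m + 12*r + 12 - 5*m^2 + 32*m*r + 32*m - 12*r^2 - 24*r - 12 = -5*m^2 + m*(32*r + 30) - 12*r^2 - 12*r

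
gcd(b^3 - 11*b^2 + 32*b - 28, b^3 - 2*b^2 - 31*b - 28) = b - 7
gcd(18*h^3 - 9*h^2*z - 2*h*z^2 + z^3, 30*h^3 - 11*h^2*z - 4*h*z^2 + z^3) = -6*h^2 + h*z + z^2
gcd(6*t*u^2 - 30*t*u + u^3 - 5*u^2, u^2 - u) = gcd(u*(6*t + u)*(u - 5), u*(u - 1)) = u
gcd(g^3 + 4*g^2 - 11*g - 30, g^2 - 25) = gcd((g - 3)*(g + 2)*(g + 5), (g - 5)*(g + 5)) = g + 5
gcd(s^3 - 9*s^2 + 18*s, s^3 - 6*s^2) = s^2 - 6*s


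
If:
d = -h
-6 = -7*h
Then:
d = -6/7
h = 6/7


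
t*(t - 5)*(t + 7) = t^3 + 2*t^2 - 35*t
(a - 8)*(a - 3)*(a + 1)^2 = a^4 - 9*a^3 + 3*a^2 + 37*a + 24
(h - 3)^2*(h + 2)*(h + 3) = h^4 - h^3 - 15*h^2 + 9*h + 54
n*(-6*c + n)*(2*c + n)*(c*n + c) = -12*c^3*n^2 - 12*c^3*n - 4*c^2*n^3 - 4*c^2*n^2 + c*n^4 + c*n^3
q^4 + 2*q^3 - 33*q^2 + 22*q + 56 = (q - 4)*(q - 2)*(q + 1)*(q + 7)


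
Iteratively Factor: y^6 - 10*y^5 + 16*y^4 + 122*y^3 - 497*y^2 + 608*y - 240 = (y - 5)*(y^5 - 5*y^4 - 9*y^3 + 77*y^2 - 112*y + 48) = (y - 5)*(y - 1)*(y^4 - 4*y^3 - 13*y^2 + 64*y - 48) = (y - 5)*(y - 1)^2*(y^3 - 3*y^2 - 16*y + 48) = (y - 5)*(y - 4)*(y - 1)^2*(y^2 + y - 12) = (y - 5)*(y - 4)*(y - 1)^2*(y + 4)*(y - 3)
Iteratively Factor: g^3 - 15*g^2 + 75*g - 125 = (g - 5)*(g^2 - 10*g + 25) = (g - 5)^2*(g - 5)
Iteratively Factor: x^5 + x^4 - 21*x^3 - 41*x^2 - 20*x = (x + 4)*(x^4 - 3*x^3 - 9*x^2 - 5*x) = (x - 5)*(x + 4)*(x^3 + 2*x^2 + x) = (x - 5)*(x + 1)*(x + 4)*(x^2 + x) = (x - 5)*(x + 1)^2*(x + 4)*(x)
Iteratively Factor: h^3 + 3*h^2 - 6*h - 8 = (h - 2)*(h^2 + 5*h + 4) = (h - 2)*(h + 4)*(h + 1)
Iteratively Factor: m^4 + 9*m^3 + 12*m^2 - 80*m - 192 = (m + 4)*(m^3 + 5*m^2 - 8*m - 48) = (m - 3)*(m + 4)*(m^2 + 8*m + 16) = (m - 3)*(m + 4)^2*(m + 4)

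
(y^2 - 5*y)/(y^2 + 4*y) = (y - 5)/(y + 4)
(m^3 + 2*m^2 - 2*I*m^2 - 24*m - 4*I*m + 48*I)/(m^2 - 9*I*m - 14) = (m^2 + 2*m - 24)/(m - 7*I)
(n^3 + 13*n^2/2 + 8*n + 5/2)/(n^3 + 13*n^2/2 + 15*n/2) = (2*n^2 + 3*n + 1)/(n*(2*n + 3))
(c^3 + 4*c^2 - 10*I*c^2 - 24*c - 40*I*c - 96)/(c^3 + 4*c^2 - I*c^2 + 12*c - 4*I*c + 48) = (c - 6*I)/(c + 3*I)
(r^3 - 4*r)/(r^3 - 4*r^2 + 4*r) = (r + 2)/(r - 2)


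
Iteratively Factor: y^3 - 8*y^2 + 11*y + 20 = (y - 5)*(y^2 - 3*y - 4) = (y - 5)*(y + 1)*(y - 4)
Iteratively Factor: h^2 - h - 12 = (h - 4)*(h + 3)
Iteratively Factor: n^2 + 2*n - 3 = (n + 3)*(n - 1)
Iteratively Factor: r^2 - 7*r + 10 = (r - 2)*(r - 5)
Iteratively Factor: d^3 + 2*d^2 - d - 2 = (d + 2)*(d^2 - 1) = (d - 1)*(d + 2)*(d + 1)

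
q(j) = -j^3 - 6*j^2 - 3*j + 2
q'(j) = -3*j^2 - 12*j - 3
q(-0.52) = 2.08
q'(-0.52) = 2.43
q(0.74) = -3.91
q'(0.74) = -13.52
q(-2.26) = -10.32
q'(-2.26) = 8.80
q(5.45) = -354.44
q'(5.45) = -157.51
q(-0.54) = 2.03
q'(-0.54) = 2.61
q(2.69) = -68.95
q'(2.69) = -56.99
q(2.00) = -36.00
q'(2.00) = -39.00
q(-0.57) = 1.95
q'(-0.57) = 2.87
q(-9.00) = 272.00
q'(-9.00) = -138.00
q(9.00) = -1240.00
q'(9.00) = -354.00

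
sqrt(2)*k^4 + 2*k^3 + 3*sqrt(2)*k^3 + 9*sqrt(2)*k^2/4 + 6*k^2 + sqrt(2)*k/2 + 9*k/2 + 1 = (k + 1/2)*(k + 2)*(k + sqrt(2))*(sqrt(2)*k + sqrt(2)/2)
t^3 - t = t*(t - 1)*(t + 1)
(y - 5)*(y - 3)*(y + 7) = y^3 - y^2 - 41*y + 105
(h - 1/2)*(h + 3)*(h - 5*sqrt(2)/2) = h^3 - 5*sqrt(2)*h^2/2 + 5*h^2/2 - 25*sqrt(2)*h/4 - 3*h/2 + 15*sqrt(2)/4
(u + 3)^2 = u^2 + 6*u + 9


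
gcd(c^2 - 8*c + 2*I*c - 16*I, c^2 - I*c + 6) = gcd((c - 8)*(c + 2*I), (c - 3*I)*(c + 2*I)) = c + 2*I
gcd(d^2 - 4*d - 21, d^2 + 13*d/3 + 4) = d + 3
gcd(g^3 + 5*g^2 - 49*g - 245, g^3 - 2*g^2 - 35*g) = g^2 - 2*g - 35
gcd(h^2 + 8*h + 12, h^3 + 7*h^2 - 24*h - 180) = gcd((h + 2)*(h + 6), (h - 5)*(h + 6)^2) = h + 6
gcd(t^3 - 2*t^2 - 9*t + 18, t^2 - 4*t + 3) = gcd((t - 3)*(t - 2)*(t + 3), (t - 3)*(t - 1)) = t - 3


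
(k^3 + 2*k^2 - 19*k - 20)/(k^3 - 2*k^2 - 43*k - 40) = (k - 4)/(k - 8)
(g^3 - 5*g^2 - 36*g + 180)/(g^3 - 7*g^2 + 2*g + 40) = (g^2 - 36)/(g^2 - 2*g - 8)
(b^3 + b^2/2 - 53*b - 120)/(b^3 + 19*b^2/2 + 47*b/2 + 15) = (b - 8)/(b + 1)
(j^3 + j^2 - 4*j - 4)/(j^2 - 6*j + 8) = (j^2 + 3*j + 2)/(j - 4)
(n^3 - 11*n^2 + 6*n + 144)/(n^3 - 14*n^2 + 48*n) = (n + 3)/n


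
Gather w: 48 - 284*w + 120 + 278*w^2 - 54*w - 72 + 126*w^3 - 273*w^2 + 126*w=126*w^3 + 5*w^2 - 212*w + 96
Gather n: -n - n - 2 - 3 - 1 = -2*n - 6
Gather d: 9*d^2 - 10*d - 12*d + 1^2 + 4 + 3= 9*d^2 - 22*d + 8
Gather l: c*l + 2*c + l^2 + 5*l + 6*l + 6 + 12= 2*c + l^2 + l*(c + 11) + 18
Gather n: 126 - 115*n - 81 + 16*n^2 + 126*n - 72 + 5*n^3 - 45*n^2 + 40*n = 5*n^3 - 29*n^2 + 51*n - 27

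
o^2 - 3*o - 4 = (o - 4)*(o + 1)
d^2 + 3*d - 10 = (d - 2)*(d + 5)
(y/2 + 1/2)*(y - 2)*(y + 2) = y^3/2 + y^2/2 - 2*y - 2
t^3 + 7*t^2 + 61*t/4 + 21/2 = (t + 3/2)*(t + 2)*(t + 7/2)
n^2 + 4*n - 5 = (n - 1)*(n + 5)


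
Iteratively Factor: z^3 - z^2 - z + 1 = (z - 1)*(z^2 - 1) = (z - 1)*(z + 1)*(z - 1)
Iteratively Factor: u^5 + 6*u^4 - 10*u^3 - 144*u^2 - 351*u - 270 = (u + 3)*(u^4 + 3*u^3 - 19*u^2 - 87*u - 90) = (u + 2)*(u + 3)*(u^3 + u^2 - 21*u - 45) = (u + 2)*(u + 3)^2*(u^2 - 2*u - 15) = (u + 2)*(u + 3)^3*(u - 5)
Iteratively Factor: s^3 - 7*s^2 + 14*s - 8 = (s - 1)*(s^2 - 6*s + 8) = (s - 2)*(s - 1)*(s - 4)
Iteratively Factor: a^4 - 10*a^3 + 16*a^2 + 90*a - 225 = (a + 3)*(a^3 - 13*a^2 + 55*a - 75) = (a - 5)*(a + 3)*(a^2 - 8*a + 15) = (a - 5)*(a - 3)*(a + 3)*(a - 5)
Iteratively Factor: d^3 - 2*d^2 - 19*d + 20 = (d - 1)*(d^2 - d - 20) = (d - 1)*(d + 4)*(d - 5)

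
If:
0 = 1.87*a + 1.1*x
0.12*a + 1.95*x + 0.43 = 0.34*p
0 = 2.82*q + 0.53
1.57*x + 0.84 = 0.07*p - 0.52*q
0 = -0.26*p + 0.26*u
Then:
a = 0.33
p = -1.79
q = -0.19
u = -1.79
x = -0.55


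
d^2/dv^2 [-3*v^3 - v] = -18*v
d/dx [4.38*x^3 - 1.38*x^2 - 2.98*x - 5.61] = 13.14*x^2 - 2.76*x - 2.98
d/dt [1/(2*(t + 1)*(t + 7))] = (-t - 4)/(t^4 + 16*t^3 + 78*t^2 + 112*t + 49)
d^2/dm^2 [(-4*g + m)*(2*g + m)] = 2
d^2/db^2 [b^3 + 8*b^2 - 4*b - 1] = 6*b + 16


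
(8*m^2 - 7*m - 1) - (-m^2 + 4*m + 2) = 9*m^2 - 11*m - 3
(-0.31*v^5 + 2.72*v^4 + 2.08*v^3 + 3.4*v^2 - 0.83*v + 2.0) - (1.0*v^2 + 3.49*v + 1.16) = -0.31*v^5 + 2.72*v^4 + 2.08*v^3 + 2.4*v^2 - 4.32*v + 0.84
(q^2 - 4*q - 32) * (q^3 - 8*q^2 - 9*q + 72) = q^5 - 12*q^4 - 9*q^3 + 364*q^2 - 2304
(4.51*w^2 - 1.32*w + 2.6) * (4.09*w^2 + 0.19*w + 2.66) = 18.4459*w^4 - 4.5419*w^3 + 22.3798*w^2 - 3.0172*w + 6.916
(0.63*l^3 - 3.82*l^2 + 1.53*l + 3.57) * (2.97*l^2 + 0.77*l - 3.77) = 1.8711*l^5 - 10.8603*l^4 - 0.772399999999999*l^3 + 26.1824*l^2 - 3.0192*l - 13.4589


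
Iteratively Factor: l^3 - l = (l - 1)*(l^2 + l) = (l - 1)*(l + 1)*(l)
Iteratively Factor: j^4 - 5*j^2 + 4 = (j - 1)*(j^3 + j^2 - 4*j - 4) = (j - 2)*(j - 1)*(j^2 + 3*j + 2) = (j - 2)*(j - 1)*(j + 1)*(j + 2)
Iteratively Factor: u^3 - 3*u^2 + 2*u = (u - 1)*(u^2 - 2*u) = (u - 2)*(u - 1)*(u)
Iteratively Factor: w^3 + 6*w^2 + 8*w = (w + 4)*(w^2 + 2*w) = w*(w + 4)*(w + 2)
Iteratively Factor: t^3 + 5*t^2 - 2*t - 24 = (t - 2)*(t^2 + 7*t + 12) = (t - 2)*(t + 4)*(t + 3)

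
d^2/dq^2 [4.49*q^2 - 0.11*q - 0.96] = 8.98000000000000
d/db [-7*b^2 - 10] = -14*b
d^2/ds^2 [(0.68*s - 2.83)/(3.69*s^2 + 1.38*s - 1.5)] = ((19.0086 - 15.0552*s)*(3.69*s^2 + 1.38*s - 1.5) + (0.68*s - 2.83)*(7.38*s + 1.38)*(14.76*s + 2.76))/(3.69*s^2 + 1.38*s - 1.5)^3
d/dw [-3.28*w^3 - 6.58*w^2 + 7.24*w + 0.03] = -9.84*w^2 - 13.16*w + 7.24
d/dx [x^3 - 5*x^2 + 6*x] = 3*x^2 - 10*x + 6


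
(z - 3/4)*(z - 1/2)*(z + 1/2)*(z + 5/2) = z^4 + 7*z^3/4 - 17*z^2/8 - 7*z/16 + 15/32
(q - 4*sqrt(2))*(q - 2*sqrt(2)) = q^2 - 6*sqrt(2)*q + 16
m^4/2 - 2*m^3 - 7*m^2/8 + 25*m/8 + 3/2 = (m/2 + 1/2)*(m - 4)*(m - 3/2)*(m + 1/2)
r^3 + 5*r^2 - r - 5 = (r - 1)*(r + 1)*(r + 5)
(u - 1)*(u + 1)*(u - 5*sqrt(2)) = u^3 - 5*sqrt(2)*u^2 - u + 5*sqrt(2)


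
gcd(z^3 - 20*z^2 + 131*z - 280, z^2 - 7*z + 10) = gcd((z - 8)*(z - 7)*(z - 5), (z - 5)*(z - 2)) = z - 5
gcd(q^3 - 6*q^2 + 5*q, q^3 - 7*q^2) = q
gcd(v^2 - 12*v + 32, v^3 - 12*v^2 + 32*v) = v^2 - 12*v + 32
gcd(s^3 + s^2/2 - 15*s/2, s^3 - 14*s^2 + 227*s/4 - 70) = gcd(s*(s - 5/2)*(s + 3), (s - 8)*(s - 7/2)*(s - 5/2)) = s - 5/2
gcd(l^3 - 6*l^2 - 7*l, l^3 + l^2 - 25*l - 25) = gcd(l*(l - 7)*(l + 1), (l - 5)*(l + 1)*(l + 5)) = l + 1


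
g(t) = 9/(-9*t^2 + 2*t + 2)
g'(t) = 9*(18*t - 2)/(-9*t^2 + 2*t + 2)^2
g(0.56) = 30.24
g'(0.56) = 821.08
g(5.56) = -0.03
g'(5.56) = 0.01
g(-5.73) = -0.03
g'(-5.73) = -0.01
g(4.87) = -0.04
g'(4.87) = 0.02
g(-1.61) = -0.37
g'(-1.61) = -0.46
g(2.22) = -0.24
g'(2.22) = 0.24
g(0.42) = 7.19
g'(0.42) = 31.90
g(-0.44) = -14.46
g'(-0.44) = -230.47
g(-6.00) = -0.03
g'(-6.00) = -0.00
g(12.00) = -0.00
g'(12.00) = 0.00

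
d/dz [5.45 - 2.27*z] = -2.27000000000000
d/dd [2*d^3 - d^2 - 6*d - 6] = 6*d^2 - 2*d - 6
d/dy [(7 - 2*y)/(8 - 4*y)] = 3/(4*(y - 2)^2)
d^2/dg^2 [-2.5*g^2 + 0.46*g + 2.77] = -5.00000000000000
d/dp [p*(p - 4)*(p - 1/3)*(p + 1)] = 4*p^3 - 10*p^2 - 6*p + 4/3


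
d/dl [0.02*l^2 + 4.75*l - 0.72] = 0.04*l + 4.75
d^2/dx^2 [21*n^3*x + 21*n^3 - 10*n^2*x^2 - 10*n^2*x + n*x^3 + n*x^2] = 2*n*(-10*n + 3*x + 1)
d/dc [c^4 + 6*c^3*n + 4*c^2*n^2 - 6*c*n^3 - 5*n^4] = 4*c^3 + 18*c^2*n + 8*c*n^2 - 6*n^3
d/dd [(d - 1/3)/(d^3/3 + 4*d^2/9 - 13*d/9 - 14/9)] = 3*(-18*d^3 - 3*d^2 + 8*d - 55)/(9*d^6 + 24*d^5 - 62*d^4 - 188*d^3 + 57*d^2 + 364*d + 196)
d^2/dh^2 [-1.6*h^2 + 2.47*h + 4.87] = -3.20000000000000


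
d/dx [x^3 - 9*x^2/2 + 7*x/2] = 3*x^2 - 9*x + 7/2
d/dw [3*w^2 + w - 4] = 6*w + 1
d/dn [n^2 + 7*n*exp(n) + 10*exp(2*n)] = 7*n*exp(n) + 2*n + 20*exp(2*n) + 7*exp(n)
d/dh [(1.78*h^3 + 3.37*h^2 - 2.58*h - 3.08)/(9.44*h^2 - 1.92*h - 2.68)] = (16.8032*h^4 - 6.8352*h^3 + 3.57359999999999*h^2 + 40.0872*h + 1.0008)/(89.1136*h^4 - 36.2496*h^3 - 46.912*h^2 + 10.2912*h + 7.1824)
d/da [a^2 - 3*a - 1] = 2*a - 3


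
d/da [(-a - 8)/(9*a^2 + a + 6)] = (-9*a^2 - a + (a + 8)*(18*a + 1) - 6)/(9*a^2 + a + 6)^2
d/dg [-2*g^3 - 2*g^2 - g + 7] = -6*g^2 - 4*g - 1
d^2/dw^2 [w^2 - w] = 2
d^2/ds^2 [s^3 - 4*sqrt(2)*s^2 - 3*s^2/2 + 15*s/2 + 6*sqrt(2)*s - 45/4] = 6*s - 8*sqrt(2) - 3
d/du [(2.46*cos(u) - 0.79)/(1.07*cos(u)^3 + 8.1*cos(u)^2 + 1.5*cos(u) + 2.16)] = (5.2644*cos(u)^3 + 17.3901*cos(u)^2 - 12.798*cos(u) - 6.4986)*sin(u)/(1.1449*cos(u)^6 + 17.334*cos(u)^5 + 68.82*cos(u)^4 + 28.9224*cos(u)^3 + 37.242*cos(u)^2 + 6.48*cos(u) + 4.6656)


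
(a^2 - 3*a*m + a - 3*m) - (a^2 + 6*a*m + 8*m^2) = -9*a*m + a - 8*m^2 - 3*m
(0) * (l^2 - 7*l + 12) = 0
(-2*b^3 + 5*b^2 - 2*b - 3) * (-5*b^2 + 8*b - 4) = 10*b^5 - 41*b^4 + 58*b^3 - 21*b^2 - 16*b + 12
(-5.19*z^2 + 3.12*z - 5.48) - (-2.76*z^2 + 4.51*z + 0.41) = -2.43*z^2 - 1.39*z - 5.89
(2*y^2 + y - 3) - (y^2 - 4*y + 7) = y^2 + 5*y - 10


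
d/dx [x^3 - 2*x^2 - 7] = x*(3*x - 4)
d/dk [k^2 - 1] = 2*k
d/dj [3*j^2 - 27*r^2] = 6*j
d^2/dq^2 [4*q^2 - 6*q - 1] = 8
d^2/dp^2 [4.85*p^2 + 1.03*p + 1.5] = 9.70000000000000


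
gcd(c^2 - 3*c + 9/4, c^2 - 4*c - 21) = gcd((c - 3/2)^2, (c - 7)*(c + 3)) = 1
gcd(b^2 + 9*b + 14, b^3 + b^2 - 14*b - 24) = b + 2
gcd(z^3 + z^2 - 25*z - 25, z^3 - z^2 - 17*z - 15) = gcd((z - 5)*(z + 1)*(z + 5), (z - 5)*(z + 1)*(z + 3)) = z^2 - 4*z - 5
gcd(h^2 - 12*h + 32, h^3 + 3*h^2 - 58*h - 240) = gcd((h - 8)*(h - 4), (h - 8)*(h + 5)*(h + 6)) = h - 8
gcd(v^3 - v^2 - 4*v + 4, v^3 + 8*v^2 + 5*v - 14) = v^2 + v - 2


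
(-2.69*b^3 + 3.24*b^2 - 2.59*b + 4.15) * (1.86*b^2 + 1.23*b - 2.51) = -5.0034*b^5 + 2.7177*b^4 + 5.9197*b^3 - 3.5991*b^2 + 11.6054*b - 10.4165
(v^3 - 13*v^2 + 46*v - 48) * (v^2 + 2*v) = v^5 - 11*v^4 + 20*v^3 + 44*v^2 - 96*v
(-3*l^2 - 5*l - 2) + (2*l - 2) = -3*l^2 - 3*l - 4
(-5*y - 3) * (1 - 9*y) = 45*y^2 + 22*y - 3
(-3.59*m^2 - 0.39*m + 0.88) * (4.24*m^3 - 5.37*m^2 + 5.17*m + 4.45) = -15.2216*m^5 + 17.6247*m^4 - 12.7348*m^3 - 22.7174*m^2 + 2.8141*m + 3.916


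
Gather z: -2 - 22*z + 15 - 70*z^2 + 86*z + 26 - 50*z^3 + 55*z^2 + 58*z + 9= -50*z^3 - 15*z^2 + 122*z + 48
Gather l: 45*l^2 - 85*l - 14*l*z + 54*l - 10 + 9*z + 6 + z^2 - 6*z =45*l^2 + l*(-14*z - 31) + z^2 + 3*z - 4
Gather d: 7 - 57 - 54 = -104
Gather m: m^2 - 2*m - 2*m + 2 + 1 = m^2 - 4*m + 3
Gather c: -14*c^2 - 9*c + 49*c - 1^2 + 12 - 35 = -14*c^2 + 40*c - 24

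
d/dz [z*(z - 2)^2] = (z - 2)*(3*z - 2)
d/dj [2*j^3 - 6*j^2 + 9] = 6*j*(j - 2)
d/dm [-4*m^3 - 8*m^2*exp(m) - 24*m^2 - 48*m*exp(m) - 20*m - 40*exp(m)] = -8*m^2*exp(m) - 12*m^2 - 64*m*exp(m) - 48*m - 88*exp(m) - 20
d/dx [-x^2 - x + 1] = -2*x - 1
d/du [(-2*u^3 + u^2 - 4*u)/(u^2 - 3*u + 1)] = (-2*u^4 + 12*u^3 - 5*u^2 + 2*u - 4)/(u^4 - 6*u^3 + 11*u^2 - 6*u + 1)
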